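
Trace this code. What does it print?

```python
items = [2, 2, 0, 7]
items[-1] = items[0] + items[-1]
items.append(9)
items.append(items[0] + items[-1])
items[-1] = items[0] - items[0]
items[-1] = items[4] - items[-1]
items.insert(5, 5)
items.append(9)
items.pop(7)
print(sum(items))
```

items[-1] = items[0]+items[-1] = 2+7 = 9 → [2, 2, 0, 9]
append 9 → [2, 2, 0, 9, 9]
append items[0]+items[-1] = 2+9 = 11 → [2, 2, 0, 9, 9, 11]
items[-1] = items[0]-items[0] = 2-2 = 0 → [2, 2, 0, 9, 9, 0]
items[-1] = items[4]-items[-1] = 9-0 = 9 → [2, 2, 0, 9, 9, 9]
insert 5 at 5 → [2, 2, 0, 9, 9, 5, 9]
append 9 → [2, 2, 0, 9, 9, 5, 9, 9]
pop(7) removes 9 → [2, 2, 0, 9, 9, 5, 9]
sum = 36

36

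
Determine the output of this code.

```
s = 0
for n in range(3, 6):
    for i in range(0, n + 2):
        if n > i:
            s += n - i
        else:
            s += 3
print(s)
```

49

n=3,i=0: 3>0, s = 0+3 = 3
n=3,i=1: 3>1, s = 3+2 = 5
n=3,i=2: 3>2, s = 5+1 = 6
n=3,i=3: not 3>3, s = 6+3 = 9
n=3,i=4: not 3>4, s = 9+3 = 12
n=4,i=0: 4>0, s = 12+4 = 16
n=4,i=1: 4>1, s = 16+3 = 19
n=4,i=2: 4>2, s = 19+2 = 21
n=4,i=3: 4>3, s = 21+1 = 22
n=4,i=4: not 4>4, s = 22+3 = 25
n=4,i=5: not 4>5, s = 25+3 = 28
n=5,i=0: 5>0, s = 28+5 = 33
n=5,i=1: 5>1, s = 33+4 = 37
n=5,i=2: 5>2, s = 37+3 = 40
n=5,i=3: 5>3, s = 40+2 = 42
n=5,i=4: 5>4, s = 42+1 = 43
n=5,i=5: not 5>5, s = 43+3 = 46
n=5,i=6: not 5>6, s = 46+3 = 49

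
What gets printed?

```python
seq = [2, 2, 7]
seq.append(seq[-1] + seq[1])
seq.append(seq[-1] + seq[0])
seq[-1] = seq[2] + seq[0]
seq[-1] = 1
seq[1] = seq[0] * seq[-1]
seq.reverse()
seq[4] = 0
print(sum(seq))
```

append seq[-1]+seq[1] = 7+2 = 9 → [2, 2, 7, 9]
append seq[-1]+seq[0] = 9+2 = 11 → [2, 2, 7, 9, 11]
seq[-1] = seq[2]+seq[0] = 7+2 = 9 → [2, 2, 7, 9, 9]
seq[-1] = 1 → [2, 2, 7, 9, 1]
seq[1] = seq[0]*seq[-1] = 2*1 = 2 → [2, 2, 7, 9, 1]
reverse → [1, 9, 7, 2, 2]
seq[4] = 0 → [1, 9, 7, 2, 0]
sum = 19

19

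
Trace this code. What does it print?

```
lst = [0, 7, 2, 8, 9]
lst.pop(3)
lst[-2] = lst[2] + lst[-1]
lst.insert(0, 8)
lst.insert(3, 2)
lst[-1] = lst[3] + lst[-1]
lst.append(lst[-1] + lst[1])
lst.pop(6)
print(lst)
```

[8, 0, 7, 2, 11, 11]

pop(3) removes 8 → [0, 7, 2, 9]
lst[-2] = lst[2]+lst[-1] = 2+9 = 11 → [0, 7, 11, 9]
insert 8 at 0 → [8, 0, 7, 11, 9]
insert 2 at 3 → [8, 0, 7, 2, 11, 9]
lst[-1] = lst[3]+lst[-1] = 2+9 = 11 → [8, 0, 7, 2, 11, 11]
append lst[-1]+lst[1] = 11+0 = 11 → [8, 0, 7, 2, 11, 11, 11]
pop(6) removes 11 → [8, 0, 7, 2, 11, 11]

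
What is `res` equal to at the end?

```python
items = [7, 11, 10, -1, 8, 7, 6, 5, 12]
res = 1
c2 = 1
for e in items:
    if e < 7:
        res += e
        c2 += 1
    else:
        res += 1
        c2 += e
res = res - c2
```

-42

e=7: not <7, res = 1+1 = 2; c2=8
e=11: not <7, res = 2+1 = 3; c2=19
e=10: not <7, res = 3+1 = 4; c2=29
e=-1: <7, res = 4+(-1) = 3; c2=30
e=8: not <7, res = 3+1 = 4; c2=38
e=7: not <7, res = 4+1 = 5; c2=45
e=6: <7, res = 5+6 = 11; c2=46
e=5: <7, res = 11+5 = 16; c2=47
e=12: not <7, res = 16+1 = 17; c2=59
res-c2 = 17-59 = -42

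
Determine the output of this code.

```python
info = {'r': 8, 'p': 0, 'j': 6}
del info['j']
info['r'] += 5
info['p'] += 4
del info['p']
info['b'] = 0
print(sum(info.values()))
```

del 'j' → {'r': 8, 'p': 0}
info['r'] = 8+5 = 13 → {'r': 13, 'p': 0}
info['p'] = 0+4 = 4 → {'r': 13, 'p': 4}
del 'p' → {'r': 13}
info['b'] = 0 → {'r': 13, 'b': 0}
sum of values = 13

13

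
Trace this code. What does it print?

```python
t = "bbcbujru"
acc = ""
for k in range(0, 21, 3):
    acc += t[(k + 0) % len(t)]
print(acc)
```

k=0: add t[0]='b' → 'b'
k=3: add t[3]='b' → 'bb'
k=6: add t[6]='r' → 'bbr'
k=9: add t[1]='b' → 'bbrb'
k=12: add t[4]='u' → 'bbrbu'
k=15: add t[7]='u' → 'bbrbuu'
k=18: add t[2]='c' → 'bbrbuuc'

bbrbuuc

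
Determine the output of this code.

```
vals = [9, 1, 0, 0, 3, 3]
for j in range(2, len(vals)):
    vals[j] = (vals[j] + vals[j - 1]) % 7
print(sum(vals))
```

16

j=2: vals[2] = (0+1)%7 = 1 → [9, 1, 1, 0, 3, 3]
j=3: vals[3] = (0+1)%7 = 1 → [9, 1, 1, 1, 3, 3]
j=4: vals[4] = (3+1)%7 = 4 → [9, 1, 1, 1, 4, 3]
j=5: vals[5] = (3+4)%7 = 0 → [9, 1, 1, 1, 4, 0]
sum = 16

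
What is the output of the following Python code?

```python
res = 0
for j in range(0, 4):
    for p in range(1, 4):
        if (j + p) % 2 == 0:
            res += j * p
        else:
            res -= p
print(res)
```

j=0,p=1: odd sum, res = 0-1 = -1
j=0,p=2: even sum, res = (-1)+0 = -1
j=0,p=3: odd sum, res = (-1)-3 = -4
j=1,p=1: even sum, res = (-4)+1 = -3
j=1,p=2: odd sum, res = (-3)-2 = -5
j=1,p=3: even sum, res = (-5)+3 = -2
j=2,p=1: odd sum, res = (-2)-1 = -3
j=2,p=2: even sum, res = (-3)+4 = 1
j=2,p=3: odd sum, res = 1-3 = -2
j=3,p=1: even sum, res = (-2)+3 = 1
j=3,p=2: odd sum, res = 1-2 = -1
j=3,p=3: even sum, res = (-1)+9 = 8

8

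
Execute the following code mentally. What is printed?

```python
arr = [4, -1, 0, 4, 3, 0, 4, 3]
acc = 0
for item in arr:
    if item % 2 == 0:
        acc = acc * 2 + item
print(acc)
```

item=4: even, acc = 0*2+4 = 4
item=-1: not even
item=0: even, acc = 4*2+0 = 8
item=4: even, acc = 8*2+4 = 20
item=3: not even
item=0: even, acc = 20*2+0 = 40
item=4: even, acc = 40*2+4 = 84
item=3: not even

84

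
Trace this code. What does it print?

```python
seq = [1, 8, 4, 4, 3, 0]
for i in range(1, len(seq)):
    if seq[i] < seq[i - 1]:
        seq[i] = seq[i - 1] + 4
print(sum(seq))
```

i=1: 8>=1, unchanged → [1, 8, 4, 4, 3, 0]
i=2: 4<8, seq[2] = 8+4 = 12 → [1, 8, 12, 4, 3, 0]
i=3: 4<12, seq[3] = 12+4 = 16 → [1, 8, 12, 16, 3, 0]
i=4: 3<16, seq[4] = 16+4 = 20 → [1, 8, 12, 16, 20, 0]
i=5: 0<20, seq[5] = 20+4 = 24 → [1, 8, 12, 16, 20, 24]
sum = 81

81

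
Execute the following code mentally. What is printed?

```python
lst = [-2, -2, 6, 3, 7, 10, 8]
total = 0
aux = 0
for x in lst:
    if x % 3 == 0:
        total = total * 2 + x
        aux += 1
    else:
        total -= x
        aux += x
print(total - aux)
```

x=-2: not %3==0, total = 0-(-2) = 2; aux=-2
x=-2: not %3==0, total = 2-(-2) = 4; aux=-4
x=6: %3==0, total = 4*2+6 = 14; aux=-3
x=3: %3==0, total = 14*2+3 = 31; aux=-2
x=7: not %3==0, total = 31-7 = 24; aux=5
x=10: not %3==0, total = 24-10 = 14; aux=15
x=8: not %3==0, total = 14-8 = 6; aux=23
total-aux = 6-23 = -17

-17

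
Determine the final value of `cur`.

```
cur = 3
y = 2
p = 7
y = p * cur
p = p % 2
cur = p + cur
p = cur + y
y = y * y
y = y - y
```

y = 7*3 = 21
p = 7%2 = 1
cur = 1+3 = 4
p = 4+21 = 25
y = 21*21 = 441
y = 441-441 = 0

4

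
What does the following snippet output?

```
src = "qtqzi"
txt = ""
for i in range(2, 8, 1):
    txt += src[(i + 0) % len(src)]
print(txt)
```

i=2: add src[2]='q' → 'q'
i=3: add src[3]='z' → 'qz'
i=4: add src[4]='i' → 'qzi'
i=5: add src[0]='q' → 'qziq'
i=6: add src[1]='t' → 'qziqt'
i=7: add src[2]='q' → 'qziqtq'

qziqtq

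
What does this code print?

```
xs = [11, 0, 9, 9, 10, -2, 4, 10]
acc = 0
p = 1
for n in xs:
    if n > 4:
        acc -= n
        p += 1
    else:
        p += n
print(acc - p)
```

n=11: >4, acc = 0-11 = -11; p=2
n=0: not >4; p=2
n=9: >4, acc = (-11)-9 = -20; p=3
n=9: >4, acc = (-20)-9 = -29; p=4
n=10: >4, acc = (-29)-10 = -39; p=5
n=-2: not >4; p=3
n=4: not >4; p=7
n=10: >4, acc = (-39)-10 = -49; p=8
acc-p = (-49)-8 = -57

-57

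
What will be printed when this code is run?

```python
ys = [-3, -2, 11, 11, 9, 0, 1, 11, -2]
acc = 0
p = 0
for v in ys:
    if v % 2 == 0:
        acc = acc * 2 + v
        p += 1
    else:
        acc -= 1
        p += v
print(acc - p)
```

-77

v=-3: not even, acc = 0-1 = -1; p=-3
v=-2: even, acc = (-1)*2+(-2) = -4; p=-2
v=11: not even, acc = (-4)-1 = -5; p=9
v=11: not even, acc = (-5)-1 = -6; p=20
v=9: not even, acc = (-6)-1 = -7; p=29
v=0: even, acc = (-7)*2+0 = -14; p=30
v=1: not even, acc = (-14)-1 = -15; p=31
v=11: not even, acc = (-15)-1 = -16; p=42
v=-2: even, acc = (-16)*2+(-2) = -34; p=43
acc-p = (-34)-43 = -77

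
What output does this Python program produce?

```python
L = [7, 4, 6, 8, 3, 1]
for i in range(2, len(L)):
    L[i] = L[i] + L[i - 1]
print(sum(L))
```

82

i=2: L[2] = 6+4 = 10 → [7, 4, 10, 8, 3, 1]
i=3: L[3] = 8+10 = 18 → [7, 4, 10, 18, 3, 1]
i=4: L[4] = 3+18 = 21 → [7, 4, 10, 18, 21, 1]
i=5: L[5] = 1+21 = 22 → [7, 4, 10, 18, 21, 22]
sum = 82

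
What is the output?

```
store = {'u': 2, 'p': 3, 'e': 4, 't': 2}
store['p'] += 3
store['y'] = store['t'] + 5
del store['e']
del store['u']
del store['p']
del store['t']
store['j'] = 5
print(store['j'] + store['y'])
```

12

store['p'] = 3+3 = 6 → {'u': 2, 'p': 6, 'e': 4, 't': 2}
store['y'] = store['t']+5 = 7 → {'u': 2, 'p': 6, 'e': 4, 't': 2, 'y': 7}
del 'e' → {'u': 2, 'p': 6, 't': 2, 'y': 7}
del 'u' → {'p': 6, 't': 2, 'y': 7}
del 'p' → {'t': 2, 'y': 7}
del 't' → {'y': 7}
store['j'] = 5 → {'y': 7, 'j': 5}
store['j']+store['y'] = 5+7 = 12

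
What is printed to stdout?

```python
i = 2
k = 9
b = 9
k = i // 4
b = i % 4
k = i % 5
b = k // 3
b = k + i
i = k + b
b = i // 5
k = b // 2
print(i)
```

k = 2//4 = 0
b = 2%4 = 2
k = 2%5 = 2
b = 2//3 = 0
b = 2+2 = 4
i = 2+4 = 6
b = 6//5 = 1
k = 1//2 = 0

6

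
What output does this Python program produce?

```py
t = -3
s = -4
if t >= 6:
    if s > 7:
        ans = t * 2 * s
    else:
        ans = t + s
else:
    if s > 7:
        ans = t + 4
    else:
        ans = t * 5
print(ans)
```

t=-3, s=-4
t >= 6 is False; s > 7 is False
→ ans = t * 5 = -15

-15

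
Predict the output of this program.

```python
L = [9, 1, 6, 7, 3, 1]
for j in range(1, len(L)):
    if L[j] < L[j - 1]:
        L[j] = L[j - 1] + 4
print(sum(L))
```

j=1: 1<9, L[1] = 9+4 = 13 → [9, 13, 6, 7, 3, 1]
j=2: 6<13, L[2] = 13+4 = 17 → [9, 13, 17, 7, 3, 1]
j=3: 7<17, L[3] = 17+4 = 21 → [9, 13, 17, 21, 3, 1]
j=4: 3<21, L[4] = 21+4 = 25 → [9, 13, 17, 21, 25, 1]
j=5: 1<25, L[5] = 25+4 = 29 → [9, 13, 17, 21, 25, 29]
sum = 114

114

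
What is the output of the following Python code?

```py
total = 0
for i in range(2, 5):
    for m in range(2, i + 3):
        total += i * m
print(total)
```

i=2,m=2: total = 0+4 = 4
i=2,m=3: total = 4+6 = 10
i=2,m=4: total = 10+8 = 18
i=3,m=2: total = 18+6 = 24
i=3,m=3: total = 24+9 = 33
i=3,m=4: total = 33+12 = 45
i=3,m=5: total = 45+15 = 60
i=4,m=2: total = 60+8 = 68
i=4,m=3: total = 68+12 = 80
i=4,m=4: total = 80+16 = 96
i=4,m=5: total = 96+20 = 116
i=4,m=6: total = 116+24 = 140

140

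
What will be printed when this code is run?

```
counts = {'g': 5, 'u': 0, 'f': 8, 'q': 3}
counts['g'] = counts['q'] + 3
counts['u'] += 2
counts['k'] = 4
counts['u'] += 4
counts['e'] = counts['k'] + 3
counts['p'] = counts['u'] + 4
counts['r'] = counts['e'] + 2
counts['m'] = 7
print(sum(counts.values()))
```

60

counts['g'] = counts['q']+3 = 6 → {'g': 6, 'u': 0, 'f': 8, 'q': 3}
counts['u'] = 0+2 = 2 → {'g': 6, 'u': 2, 'f': 8, 'q': 3}
counts['k'] = 4 → {'g': 6, 'u': 2, 'f': 8, 'q': 3, 'k': 4}
counts['u'] = 2+4 = 6 → {'g': 6, 'u': 6, 'f': 8, 'q': 3, 'k': 4}
counts['e'] = counts['k']+3 = 7 → {'g': 6, 'u': 6, 'f': 8, 'q': 3, 'k': 4, 'e': 7}
counts['p'] = counts['u']+4 = 10 → {'g': 6, 'u': 6, 'f': 8, 'q': 3, 'k': 4, 'e': 7, 'p': 10}
counts['r'] = counts['e']+2 = 9 → {'g': 6, 'u': 6, 'f': 8, 'q': 3, 'k': 4, 'e': 7, 'p': 10, 'r': 9}
counts['m'] = 7 → {'g': 6, 'u': 6, 'f': 8, 'q': 3, 'k': 4, 'e': 7, 'p': 10, 'r': 9, 'm': 7}
sum of values = 60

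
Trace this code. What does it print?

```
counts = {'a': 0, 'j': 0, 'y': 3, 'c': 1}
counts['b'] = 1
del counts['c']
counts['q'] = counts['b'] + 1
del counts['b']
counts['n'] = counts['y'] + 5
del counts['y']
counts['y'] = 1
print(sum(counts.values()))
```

counts['b'] = 1 → {'a': 0, 'j': 0, 'y': 3, 'c': 1, 'b': 1}
del 'c' → {'a': 0, 'j': 0, 'y': 3, 'b': 1}
counts['q'] = counts['b']+1 = 2 → {'a': 0, 'j': 0, 'y': 3, 'b': 1, 'q': 2}
del 'b' → {'a': 0, 'j': 0, 'y': 3, 'q': 2}
counts['n'] = counts['y']+5 = 8 → {'a': 0, 'j': 0, 'y': 3, 'q': 2, 'n': 8}
del 'y' → {'a': 0, 'j': 0, 'q': 2, 'n': 8}
counts['y'] = 1 → {'a': 0, 'j': 0, 'q': 2, 'n': 8, 'y': 1}
sum of values = 11

11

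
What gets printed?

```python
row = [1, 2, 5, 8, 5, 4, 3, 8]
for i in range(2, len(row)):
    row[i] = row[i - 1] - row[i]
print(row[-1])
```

-31

i=2: row[2] = 2-5 = -3 → [1, 2, -3, 8, 5, 4, 3, 8]
i=3: row[3] = (-3)-8 = -11 → [1, 2, -3, -11, 5, 4, 3, 8]
i=4: row[4] = (-11)-5 = -16 → [1, 2, -3, -11, -16, 4, 3, 8]
i=5: row[5] = (-16)-4 = -20 → [1, 2, -3, -11, -16, -20, 3, 8]
i=6: row[6] = (-20)-3 = -23 → [1, 2, -3, -11, -16, -20, -23, 8]
i=7: row[7] = (-23)-8 = -31 → [1, 2, -3, -11, -16, -20, -23, -31]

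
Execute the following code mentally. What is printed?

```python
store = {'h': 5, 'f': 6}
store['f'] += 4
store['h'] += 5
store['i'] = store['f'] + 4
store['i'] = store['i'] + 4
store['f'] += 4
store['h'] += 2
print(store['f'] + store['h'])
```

26

store['f'] = 6+4 = 10 → {'h': 5, 'f': 10}
store['h'] = 5+5 = 10 → {'h': 10, 'f': 10}
store['i'] = store['f']+4 = 14 → {'h': 10, 'f': 10, 'i': 14}
store['i'] = store['i']+4 = 18 → {'h': 10, 'f': 10, 'i': 18}
store['f'] = 10+4 = 14 → {'h': 10, 'f': 14, 'i': 18}
store['h'] = 10+2 = 12 → {'h': 12, 'f': 14, 'i': 18}
store['f']+store['h'] = 14+12 = 26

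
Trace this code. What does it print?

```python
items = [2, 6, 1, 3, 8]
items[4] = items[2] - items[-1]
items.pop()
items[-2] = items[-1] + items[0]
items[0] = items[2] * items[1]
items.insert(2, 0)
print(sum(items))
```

44

items[4] = items[2]-items[-1] = 1-8 = -7 → [2, 6, 1, 3, -7]
pop() removes -7 → [2, 6, 1, 3]
items[-2] = items[-1]+items[0] = 3+2 = 5 → [2, 6, 5, 3]
items[0] = items[2]*items[1] = 5*6 = 30 → [30, 6, 5, 3]
insert 0 at 2 → [30, 6, 0, 5, 3]
sum = 44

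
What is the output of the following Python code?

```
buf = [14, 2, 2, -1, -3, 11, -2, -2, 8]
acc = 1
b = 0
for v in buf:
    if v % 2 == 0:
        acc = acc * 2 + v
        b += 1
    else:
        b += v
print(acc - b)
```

543

v=14: even, acc = 1*2+14 = 16; b=1
v=2: even, acc = 16*2+2 = 34; b=2
v=2: even, acc = 34*2+2 = 70; b=3
v=-1: not even; b=2
v=-3: not even; b=-1
v=11: not even; b=10
v=-2: even, acc = 70*2+(-2) = 138; b=11
v=-2: even, acc = 138*2+(-2) = 274; b=12
v=8: even, acc = 274*2+8 = 556; b=13
acc-b = 556-13 = 543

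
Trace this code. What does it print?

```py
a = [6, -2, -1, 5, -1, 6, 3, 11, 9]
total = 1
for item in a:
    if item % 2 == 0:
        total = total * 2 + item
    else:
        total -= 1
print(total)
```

25

item=6: even, total = 1*2+6 = 8
item=-2: even, total = 8*2+(-2) = 14
item=-1: not even, total = 14-1 = 13
item=5: not even, total = 13-1 = 12
item=-1: not even, total = 12-1 = 11
item=6: even, total = 11*2+6 = 28
item=3: not even, total = 28-1 = 27
item=11: not even, total = 27-1 = 26
item=9: not even, total = 26-1 = 25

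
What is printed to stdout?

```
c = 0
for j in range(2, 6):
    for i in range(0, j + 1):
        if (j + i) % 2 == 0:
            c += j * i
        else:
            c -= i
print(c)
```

72

j=2,i=0: even sum, c = 0+0 = 0
j=2,i=1: odd sum, c = 0-1 = -1
j=2,i=2: even sum, c = (-1)+4 = 3
j=3,i=0: odd sum, c = 3-0 = 3
j=3,i=1: even sum, c = 3+3 = 6
j=3,i=2: odd sum, c = 6-2 = 4
j=3,i=3: even sum, c = 4+9 = 13
j=4,i=0: even sum, c = 13+0 = 13
j=4,i=1: odd sum, c = 13-1 = 12
j=4,i=2: even sum, c = 12+8 = 20
j=4,i=3: odd sum, c = 20-3 = 17
j=4,i=4: even sum, c = 17+16 = 33
j=5,i=0: odd sum, c = 33-0 = 33
j=5,i=1: even sum, c = 33+5 = 38
j=5,i=2: odd sum, c = 38-2 = 36
j=5,i=3: even sum, c = 36+15 = 51
j=5,i=4: odd sum, c = 51-4 = 47
j=5,i=5: even sum, c = 47+25 = 72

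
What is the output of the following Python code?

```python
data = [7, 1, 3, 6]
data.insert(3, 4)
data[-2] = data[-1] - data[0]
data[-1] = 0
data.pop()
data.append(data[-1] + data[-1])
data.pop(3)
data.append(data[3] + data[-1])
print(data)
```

insert 4 at 3 → [7, 1, 3, 4, 6]
data[-2] = data[-1]-data[0] = 6-7 = -1 → [7, 1, 3, -1, 6]
data[-1] = 0 → [7, 1, 3, -1, 0]
pop() removes 0 → [7, 1, 3, -1]
append data[-1]+data[-1] = (-1)+(-1) = -2 → [7, 1, 3, -1, -2]
pop(3) removes -1 → [7, 1, 3, -2]
append data[3]+data[-1] = (-2)+(-2) = -4 → [7, 1, 3, -2, -4]

[7, 1, 3, -2, -4]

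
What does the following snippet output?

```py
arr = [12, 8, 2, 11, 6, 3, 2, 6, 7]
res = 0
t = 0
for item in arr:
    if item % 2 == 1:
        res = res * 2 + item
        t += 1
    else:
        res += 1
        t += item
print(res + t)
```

128

item=12: not odd, res = 0+1 = 1; t=12
item=8: not odd, res = 1+1 = 2; t=20
item=2: not odd, res = 2+1 = 3; t=22
item=11: odd, res = 3*2+11 = 17; t=23
item=6: not odd, res = 17+1 = 18; t=29
item=3: odd, res = 18*2+3 = 39; t=30
item=2: not odd, res = 39+1 = 40; t=32
item=6: not odd, res = 40+1 = 41; t=38
item=7: odd, res = 41*2+7 = 89; t=39
res+t = 89+39 = 128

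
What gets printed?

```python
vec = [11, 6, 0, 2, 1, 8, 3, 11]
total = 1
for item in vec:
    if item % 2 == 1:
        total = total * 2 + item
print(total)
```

125

item=11: odd, total = 1*2+11 = 13
item=6: not odd
item=0: not odd
item=2: not odd
item=1: odd, total = 13*2+1 = 27
item=8: not odd
item=3: odd, total = 27*2+3 = 57
item=11: odd, total = 57*2+11 = 125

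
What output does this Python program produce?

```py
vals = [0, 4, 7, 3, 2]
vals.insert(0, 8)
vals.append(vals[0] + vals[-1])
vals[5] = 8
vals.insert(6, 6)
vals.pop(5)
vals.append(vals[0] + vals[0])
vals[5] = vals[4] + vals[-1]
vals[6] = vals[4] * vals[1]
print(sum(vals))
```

insert 8 at 0 → [8, 0, 4, 7, 3, 2]
append vals[0]+vals[-1] = 8+2 = 10 → [8, 0, 4, 7, 3, 2, 10]
vals[5] = 8 → [8, 0, 4, 7, 3, 8, 10]
insert 6 at 6 → [8, 0, 4, 7, 3, 8, 6, 10]
pop(5) removes 8 → [8, 0, 4, 7, 3, 6, 10]
append vals[0]+vals[0] = 8+8 = 16 → [8, 0, 4, 7, 3, 6, 10, 16]
vals[5] = vals[4]+vals[-1] = 3+16 = 19 → [8, 0, 4, 7, 3, 19, 10, 16]
vals[6] = vals[4]*vals[1] = 3*0 = 0 → [8, 0, 4, 7, 3, 19, 0, 16]
sum = 57

57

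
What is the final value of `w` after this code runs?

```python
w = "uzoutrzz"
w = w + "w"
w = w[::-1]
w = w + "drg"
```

'wzzrtuozudrg'

+ 'w' → 'uzoutrzzw'
reverse → 'wzzrtuozu'
+ 'drg' → 'wzzrtuozudrg'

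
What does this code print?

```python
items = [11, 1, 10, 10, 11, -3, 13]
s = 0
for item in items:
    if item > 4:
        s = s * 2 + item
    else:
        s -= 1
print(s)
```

313

item=11: >4, s = 0*2+11 = 11
item=1: not >4, s = 11-1 = 10
item=10: >4, s = 10*2+10 = 30
item=10: >4, s = 30*2+10 = 70
item=11: >4, s = 70*2+11 = 151
item=-3: not >4, s = 151-1 = 150
item=13: >4, s = 150*2+13 = 313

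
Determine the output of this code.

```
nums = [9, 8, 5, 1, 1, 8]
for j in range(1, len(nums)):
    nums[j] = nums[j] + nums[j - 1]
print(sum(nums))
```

127

j=1: nums[1] = 8+9 = 17 → [9, 17, 5, 1, 1, 8]
j=2: nums[2] = 5+17 = 22 → [9, 17, 22, 1, 1, 8]
j=3: nums[3] = 1+22 = 23 → [9, 17, 22, 23, 1, 8]
j=4: nums[4] = 1+23 = 24 → [9, 17, 22, 23, 24, 8]
j=5: nums[5] = 8+24 = 32 → [9, 17, 22, 23, 24, 32]
sum = 127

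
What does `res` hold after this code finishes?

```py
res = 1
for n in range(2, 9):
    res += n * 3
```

n=2: res = 1+2*3 = 7
n=3: res = 7+3*3 = 16
n=4: res = 16+4*3 = 28
n=5: res = 28+5*3 = 43
n=6: res = 43+6*3 = 61
n=7: res = 61+7*3 = 82
n=8: res = 82+8*3 = 106

106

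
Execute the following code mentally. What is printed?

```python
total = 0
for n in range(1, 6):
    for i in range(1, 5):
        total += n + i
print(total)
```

110

n=1,i=1: total = 0+2 = 2
n=1,i=2: total = 2+3 = 5
n=1,i=3: total = 5+4 = 9
n=1,i=4: total = 9+5 = 14
n=2,i=1: total = 14+3 = 17
n=2,i=2: total = 17+4 = 21
n=2,i=3: total = 21+5 = 26
n=2,i=4: total = 26+6 = 32
n=3,i=1: total = 32+4 = 36
n=3,i=2: total = 36+5 = 41
n=3,i=3: total = 41+6 = 47
n=3,i=4: total = 47+7 = 54
n=4,i=1: total = 54+5 = 59
n=4,i=2: total = 59+6 = 65
n=4,i=3: total = 65+7 = 72
n=4,i=4: total = 72+8 = 80
n=5,i=1: total = 80+6 = 86
n=5,i=2: total = 86+7 = 93
n=5,i=3: total = 93+8 = 101
n=5,i=4: total = 101+9 = 110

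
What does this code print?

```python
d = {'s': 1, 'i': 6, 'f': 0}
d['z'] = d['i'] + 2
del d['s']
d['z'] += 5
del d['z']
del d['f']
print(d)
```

{'i': 6}

d['z'] = d['i']+2 = 8 → {'s': 1, 'i': 6, 'f': 0, 'z': 8}
del 's' → {'i': 6, 'f': 0, 'z': 8}
d['z'] = 8+5 = 13 → {'i': 6, 'f': 0, 'z': 13}
del 'z' → {'i': 6, 'f': 0}
del 'f' → {'i': 6}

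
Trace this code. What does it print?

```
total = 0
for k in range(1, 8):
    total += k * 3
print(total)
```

k=1: total = 0+1*3 = 3
k=2: total = 3+2*3 = 9
k=3: total = 9+3*3 = 18
k=4: total = 18+4*3 = 30
k=5: total = 30+5*3 = 45
k=6: total = 45+6*3 = 63
k=7: total = 63+7*3 = 84

84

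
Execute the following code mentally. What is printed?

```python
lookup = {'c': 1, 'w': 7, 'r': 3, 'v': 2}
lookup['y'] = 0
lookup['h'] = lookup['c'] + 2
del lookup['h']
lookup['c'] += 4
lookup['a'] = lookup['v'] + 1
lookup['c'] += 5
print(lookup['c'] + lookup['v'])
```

lookup['y'] = 0 → {'c': 1, 'w': 7, 'r': 3, 'v': 2, 'y': 0}
lookup['h'] = lookup['c']+2 = 3 → {'c': 1, 'w': 7, 'r': 3, 'v': 2, 'y': 0, 'h': 3}
del 'h' → {'c': 1, 'w': 7, 'r': 3, 'v': 2, 'y': 0}
lookup['c'] = 1+4 = 5 → {'c': 5, 'w': 7, 'r': 3, 'v': 2, 'y': 0}
lookup['a'] = lookup['v']+1 = 3 → {'c': 5, 'w': 7, 'r': 3, 'v': 2, 'y': 0, 'a': 3}
lookup['c'] = 5+5 = 10 → {'c': 10, 'w': 7, 'r': 3, 'v': 2, 'y': 0, 'a': 3}
lookup['c']+lookup['v'] = 10+2 = 12

12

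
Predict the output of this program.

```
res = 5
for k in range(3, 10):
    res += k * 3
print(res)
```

k=3: res = 5+3*3 = 14
k=4: res = 14+4*3 = 26
k=5: res = 26+5*3 = 41
k=6: res = 41+6*3 = 59
k=7: res = 59+7*3 = 80
k=8: res = 80+8*3 = 104
k=9: res = 104+9*3 = 131

131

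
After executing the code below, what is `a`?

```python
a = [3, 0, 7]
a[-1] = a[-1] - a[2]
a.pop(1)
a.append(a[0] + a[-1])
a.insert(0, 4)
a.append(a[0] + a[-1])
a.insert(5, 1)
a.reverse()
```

[1, 7, 3, 0, 3, 4]

a[-1] = a[-1]-a[2] = 7-7 = 0 → [3, 0, 0]
pop(1) removes 0 → [3, 0]
append a[0]+a[-1] = 3+0 = 3 → [3, 0, 3]
insert 4 at 0 → [4, 3, 0, 3]
append a[0]+a[-1] = 4+3 = 7 → [4, 3, 0, 3, 7]
insert 1 at 5 → [4, 3, 0, 3, 7, 1]
reverse → [1, 7, 3, 0, 3, 4]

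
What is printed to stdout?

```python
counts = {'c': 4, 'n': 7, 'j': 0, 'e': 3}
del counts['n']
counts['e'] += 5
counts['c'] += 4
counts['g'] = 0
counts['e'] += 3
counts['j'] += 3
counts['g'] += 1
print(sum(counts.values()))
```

23

del 'n' → {'c': 4, 'j': 0, 'e': 3}
counts['e'] = 3+5 = 8 → {'c': 4, 'j': 0, 'e': 8}
counts['c'] = 4+4 = 8 → {'c': 8, 'j': 0, 'e': 8}
counts['g'] = 0 → {'c': 8, 'j': 0, 'e': 8, 'g': 0}
counts['e'] = 8+3 = 11 → {'c': 8, 'j': 0, 'e': 11, 'g': 0}
counts['j'] = 0+3 = 3 → {'c': 8, 'j': 3, 'e': 11, 'g': 0}
counts['g'] = 0+1 = 1 → {'c': 8, 'j': 3, 'e': 11, 'g': 1}
sum of values = 23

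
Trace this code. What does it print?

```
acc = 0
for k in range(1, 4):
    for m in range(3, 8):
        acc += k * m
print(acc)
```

150

k=1,m=3: acc = 0+3 = 3
k=1,m=4: acc = 3+4 = 7
k=1,m=5: acc = 7+5 = 12
k=1,m=6: acc = 12+6 = 18
k=1,m=7: acc = 18+7 = 25
k=2,m=3: acc = 25+6 = 31
k=2,m=4: acc = 31+8 = 39
k=2,m=5: acc = 39+10 = 49
k=2,m=6: acc = 49+12 = 61
k=2,m=7: acc = 61+14 = 75
k=3,m=3: acc = 75+9 = 84
k=3,m=4: acc = 84+12 = 96
k=3,m=5: acc = 96+15 = 111
k=3,m=6: acc = 111+18 = 129
k=3,m=7: acc = 129+21 = 150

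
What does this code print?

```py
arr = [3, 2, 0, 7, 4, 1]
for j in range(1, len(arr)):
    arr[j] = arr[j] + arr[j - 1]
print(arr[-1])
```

17

j=1: arr[1] = 2+3 = 5 → [3, 5, 0, 7, 4, 1]
j=2: arr[2] = 0+5 = 5 → [3, 5, 5, 7, 4, 1]
j=3: arr[3] = 7+5 = 12 → [3, 5, 5, 12, 4, 1]
j=4: arr[4] = 4+12 = 16 → [3, 5, 5, 12, 16, 1]
j=5: arr[5] = 1+16 = 17 → [3, 5, 5, 12, 16, 17]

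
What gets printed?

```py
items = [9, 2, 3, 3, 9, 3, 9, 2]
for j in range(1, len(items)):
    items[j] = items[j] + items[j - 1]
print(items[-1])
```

j=1: items[1] = 2+9 = 11 → [9, 11, 3, 3, 9, 3, 9, 2]
j=2: items[2] = 3+11 = 14 → [9, 11, 14, 3, 9, 3, 9, 2]
j=3: items[3] = 3+14 = 17 → [9, 11, 14, 17, 9, 3, 9, 2]
j=4: items[4] = 9+17 = 26 → [9, 11, 14, 17, 26, 3, 9, 2]
j=5: items[5] = 3+26 = 29 → [9, 11, 14, 17, 26, 29, 9, 2]
j=6: items[6] = 9+29 = 38 → [9, 11, 14, 17, 26, 29, 38, 2]
j=7: items[7] = 2+38 = 40 → [9, 11, 14, 17, 26, 29, 38, 40]

40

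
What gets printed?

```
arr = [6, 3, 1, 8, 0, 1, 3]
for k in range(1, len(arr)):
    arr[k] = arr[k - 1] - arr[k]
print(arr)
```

k=1: arr[1] = 6-3 = 3 → [6, 3, 1, 8, 0, 1, 3]
k=2: arr[2] = 3-1 = 2 → [6, 3, 2, 8, 0, 1, 3]
k=3: arr[3] = 2-8 = -6 → [6, 3, 2, -6, 0, 1, 3]
k=4: arr[4] = (-6)-0 = -6 → [6, 3, 2, -6, -6, 1, 3]
k=5: arr[5] = (-6)-1 = -7 → [6, 3, 2, -6, -6, -7, 3]
k=6: arr[6] = (-7)-3 = -10 → [6, 3, 2, -6, -6, -7, -10]

[6, 3, 2, -6, -6, -7, -10]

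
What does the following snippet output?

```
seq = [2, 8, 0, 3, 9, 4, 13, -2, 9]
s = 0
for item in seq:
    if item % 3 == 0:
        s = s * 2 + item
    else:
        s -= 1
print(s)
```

1

item=2: not %3==0, s = 0-1 = -1
item=8: not %3==0, s = (-1)-1 = -2
item=0: %3==0, s = (-2)*2+0 = -4
item=3: %3==0, s = (-4)*2+3 = -5
item=9: %3==0, s = (-5)*2+9 = -1
item=4: not %3==0, s = (-1)-1 = -2
item=13: not %3==0, s = (-2)-1 = -3
item=-2: not %3==0, s = (-3)-1 = -4
item=9: %3==0, s = (-4)*2+9 = 1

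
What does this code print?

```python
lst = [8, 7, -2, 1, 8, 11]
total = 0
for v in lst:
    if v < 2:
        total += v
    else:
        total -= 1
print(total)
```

v=8: not <2, total = 0-1 = -1
v=7: not <2, total = (-1)-1 = -2
v=-2: <2, total = (-2)+(-2) = -4
v=1: <2, total = (-4)+1 = -3
v=8: not <2, total = (-3)-1 = -4
v=11: not <2, total = (-4)-1 = -5

-5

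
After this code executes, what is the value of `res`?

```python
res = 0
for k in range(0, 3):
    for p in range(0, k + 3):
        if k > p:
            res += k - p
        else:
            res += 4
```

40

k=0,p=0: not 0>0, res = 0+4 = 4
k=0,p=1: not 0>1, res = 4+4 = 8
k=0,p=2: not 0>2, res = 8+4 = 12
k=1,p=0: 1>0, res = 12+1 = 13
k=1,p=1: not 1>1, res = 13+4 = 17
k=1,p=2: not 1>2, res = 17+4 = 21
k=1,p=3: not 1>3, res = 21+4 = 25
k=2,p=0: 2>0, res = 25+2 = 27
k=2,p=1: 2>1, res = 27+1 = 28
k=2,p=2: not 2>2, res = 28+4 = 32
k=2,p=3: not 2>3, res = 32+4 = 36
k=2,p=4: not 2>4, res = 36+4 = 40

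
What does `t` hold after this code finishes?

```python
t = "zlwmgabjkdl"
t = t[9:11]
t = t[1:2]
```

'l'

slice [9:11] → 'dl'
slice [1:2] → 'l'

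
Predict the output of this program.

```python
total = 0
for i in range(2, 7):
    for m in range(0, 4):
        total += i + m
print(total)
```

i=2,m=0: total = 0+2 = 2
i=2,m=1: total = 2+3 = 5
i=2,m=2: total = 5+4 = 9
i=2,m=3: total = 9+5 = 14
i=3,m=0: total = 14+3 = 17
i=3,m=1: total = 17+4 = 21
i=3,m=2: total = 21+5 = 26
i=3,m=3: total = 26+6 = 32
i=4,m=0: total = 32+4 = 36
i=4,m=1: total = 36+5 = 41
i=4,m=2: total = 41+6 = 47
i=4,m=3: total = 47+7 = 54
i=5,m=0: total = 54+5 = 59
i=5,m=1: total = 59+6 = 65
i=5,m=2: total = 65+7 = 72
i=5,m=3: total = 72+8 = 80
i=6,m=0: total = 80+6 = 86
i=6,m=1: total = 86+7 = 93
i=6,m=2: total = 93+8 = 101
i=6,m=3: total = 101+9 = 110

110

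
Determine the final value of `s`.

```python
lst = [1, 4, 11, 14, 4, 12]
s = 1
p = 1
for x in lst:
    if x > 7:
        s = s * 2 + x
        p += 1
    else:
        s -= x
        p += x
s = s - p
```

31

x=1: not >7, s = 1-1 = 0; p=2
x=4: not >7, s = 0-4 = -4; p=6
x=11: >7, s = (-4)*2+11 = 3; p=7
x=14: >7, s = 3*2+14 = 20; p=8
x=4: not >7, s = 20-4 = 16; p=12
x=12: >7, s = 16*2+12 = 44; p=13
s-p = 44-13 = 31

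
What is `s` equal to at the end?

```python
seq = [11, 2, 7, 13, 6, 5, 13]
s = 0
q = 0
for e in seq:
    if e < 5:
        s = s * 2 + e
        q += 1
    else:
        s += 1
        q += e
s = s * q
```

e=11: not <5, s = 0+1 = 1; q=11
e=2: <5, s = 1*2+2 = 4; q=12
e=7: not <5, s = 4+1 = 5; q=19
e=13: not <5, s = 5+1 = 6; q=32
e=6: not <5, s = 6+1 = 7; q=38
e=5: not <5, s = 7+1 = 8; q=43
e=13: not <5, s = 8+1 = 9; q=56
s*q = 9*56 = 504

504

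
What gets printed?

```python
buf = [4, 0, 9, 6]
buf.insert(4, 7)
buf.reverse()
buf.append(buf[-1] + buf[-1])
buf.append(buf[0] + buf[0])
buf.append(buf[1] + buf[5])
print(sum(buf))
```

62

insert 7 at 4 → [4, 0, 9, 6, 7]
reverse → [7, 6, 9, 0, 4]
append buf[-1]+buf[-1] = 4+4 = 8 → [7, 6, 9, 0, 4, 8]
append buf[0]+buf[0] = 7+7 = 14 → [7, 6, 9, 0, 4, 8, 14]
append buf[1]+buf[5] = 6+8 = 14 → [7, 6, 9, 0, 4, 8, 14, 14]
sum = 62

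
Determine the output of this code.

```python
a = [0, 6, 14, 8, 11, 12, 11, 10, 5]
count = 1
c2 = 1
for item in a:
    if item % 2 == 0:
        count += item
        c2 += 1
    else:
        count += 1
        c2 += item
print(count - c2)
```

item=0: even, count = 1+0 = 1; c2=2
item=6: even, count = 1+6 = 7; c2=3
item=14: even, count = 7+14 = 21; c2=4
item=8: even, count = 21+8 = 29; c2=5
item=11: not even, count = 29+1 = 30; c2=16
item=12: even, count = 30+12 = 42; c2=17
item=11: not even, count = 42+1 = 43; c2=28
item=10: even, count = 43+10 = 53; c2=29
item=5: not even, count = 53+1 = 54; c2=34
count-c2 = 54-34 = 20

20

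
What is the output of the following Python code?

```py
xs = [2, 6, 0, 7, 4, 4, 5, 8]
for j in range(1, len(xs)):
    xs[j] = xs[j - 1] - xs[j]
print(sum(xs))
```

-107

j=1: xs[1] = 2-6 = -4 → [2, -4, 0, 7, 4, 4, 5, 8]
j=2: xs[2] = (-4)-0 = -4 → [2, -4, -4, 7, 4, 4, 5, 8]
j=3: xs[3] = (-4)-7 = -11 → [2, -4, -4, -11, 4, 4, 5, 8]
j=4: xs[4] = (-11)-4 = -15 → [2, -4, -4, -11, -15, 4, 5, 8]
j=5: xs[5] = (-15)-4 = -19 → [2, -4, -4, -11, -15, -19, 5, 8]
j=6: xs[6] = (-19)-5 = -24 → [2, -4, -4, -11, -15, -19, -24, 8]
j=7: xs[7] = (-24)-8 = -32 → [2, -4, -4, -11, -15, -19, -24, -32]
sum = -107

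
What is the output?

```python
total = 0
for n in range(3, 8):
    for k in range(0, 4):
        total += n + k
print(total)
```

130

n=3,k=0: total = 0+3 = 3
n=3,k=1: total = 3+4 = 7
n=3,k=2: total = 7+5 = 12
n=3,k=3: total = 12+6 = 18
n=4,k=0: total = 18+4 = 22
n=4,k=1: total = 22+5 = 27
n=4,k=2: total = 27+6 = 33
n=4,k=3: total = 33+7 = 40
n=5,k=0: total = 40+5 = 45
n=5,k=1: total = 45+6 = 51
n=5,k=2: total = 51+7 = 58
n=5,k=3: total = 58+8 = 66
n=6,k=0: total = 66+6 = 72
n=6,k=1: total = 72+7 = 79
n=6,k=2: total = 79+8 = 87
n=6,k=3: total = 87+9 = 96
n=7,k=0: total = 96+7 = 103
n=7,k=1: total = 103+8 = 111
n=7,k=2: total = 111+9 = 120
n=7,k=3: total = 120+10 = 130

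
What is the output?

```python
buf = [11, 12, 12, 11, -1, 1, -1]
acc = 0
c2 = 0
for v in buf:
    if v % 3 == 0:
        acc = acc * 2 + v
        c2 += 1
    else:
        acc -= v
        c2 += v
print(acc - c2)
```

-41

v=11: not %3==0, acc = 0-11 = -11; c2=11
v=12: %3==0, acc = (-11)*2+12 = -10; c2=12
v=12: %3==0, acc = (-10)*2+12 = -8; c2=13
v=11: not %3==0, acc = (-8)-11 = -19; c2=24
v=-1: not %3==0, acc = (-19)-(-1) = -18; c2=23
v=1: not %3==0, acc = (-18)-1 = -19; c2=24
v=-1: not %3==0, acc = (-19)-(-1) = -18; c2=23
acc-c2 = (-18)-23 = -41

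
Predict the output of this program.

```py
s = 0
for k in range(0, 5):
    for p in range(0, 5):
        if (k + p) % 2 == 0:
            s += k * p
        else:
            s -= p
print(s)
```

k=0,p=0: even sum, s = 0+0 = 0
k=0,p=1: odd sum, s = 0-1 = -1
k=0,p=2: even sum, s = (-1)+0 = -1
k=0,p=3: odd sum, s = (-1)-3 = -4
k=0,p=4: even sum, s = (-4)+0 = -4
k=1,p=0: odd sum, s = (-4)-0 = -4
k=1,p=1: even sum, s = (-4)+1 = -3
k=1,p=2: odd sum, s = (-3)-2 = -5
k=1,p=3: even sum, s = (-5)+3 = -2
k=1,p=4: odd sum, s = (-2)-4 = -6
k=2,p=0: even sum, s = (-6)+0 = -6
k=2,p=1: odd sum, s = (-6)-1 = -7
k=2,p=2: even sum, s = (-7)+4 = -3
k=2,p=3: odd sum, s = (-3)-3 = -6
k=2,p=4: even sum, s = (-6)+8 = 2
k=3,p=0: odd sum, s = 2-0 = 2
k=3,p=1: even sum, s = 2+3 = 5
k=3,p=2: odd sum, s = 5-2 = 3
k=3,p=3: even sum, s = 3+9 = 12
k=3,p=4: odd sum, s = 12-4 = 8
k=4,p=0: even sum, s = 8+0 = 8
k=4,p=1: odd sum, s = 8-1 = 7
k=4,p=2: even sum, s = 7+8 = 15
k=4,p=3: odd sum, s = 15-3 = 12
k=4,p=4: even sum, s = 12+16 = 28

28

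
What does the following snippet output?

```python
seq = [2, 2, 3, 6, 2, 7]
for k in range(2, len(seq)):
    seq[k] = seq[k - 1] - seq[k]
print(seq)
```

k=2: seq[2] = 2-3 = -1 → [2, 2, -1, 6, 2, 7]
k=3: seq[3] = (-1)-6 = -7 → [2, 2, -1, -7, 2, 7]
k=4: seq[4] = (-7)-2 = -9 → [2, 2, -1, -7, -9, 7]
k=5: seq[5] = (-9)-7 = -16 → [2, 2, -1, -7, -9, -16]

[2, 2, -1, -7, -9, -16]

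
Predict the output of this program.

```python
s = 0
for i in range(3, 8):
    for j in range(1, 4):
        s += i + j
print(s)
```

105

i=3,j=1: s = 0+4 = 4
i=3,j=2: s = 4+5 = 9
i=3,j=3: s = 9+6 = 15
i=4,j=1: s = 15+5 = 20
i=4,j=2: s = 20+6 = 26
i=4,j=3: s = 26+7 = 33
i=5,j=1: s = 33+6 = 39
i=5,j=2: s = 39+7 = 46
i=5,j=3: s = 46+8 = 54
i=6,j=1: s = 54+7 = 61
i=6,j=2: s = 61+8 = 69
i=6,j=3: s = 69+9 = 78
i=7,j=1: s = 78+8 = 86
i=7,j=2: s = 86+9 = 95
i=7,j=3: s = 95+10 = 105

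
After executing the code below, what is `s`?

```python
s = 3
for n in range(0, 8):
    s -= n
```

n=0: s = 3-0 = 3
n=1: s = 3-1 = 2
n=2: s = 2-2 = 0
n=3: s = 0-3 = -3
n=4: s = (-3)-4 = -7
n=5: s = (-7)-5 = -12
n=6: s = (-12)-6 = -18
n=7: s = (-18)-7 = -25

-25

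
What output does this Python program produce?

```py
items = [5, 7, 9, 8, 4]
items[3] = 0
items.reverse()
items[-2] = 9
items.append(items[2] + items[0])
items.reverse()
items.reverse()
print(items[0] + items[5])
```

items[3] = 0 → [5, 7, 9, 0, 4]
reverse → [4, 0, 9, 7, 5]
items[-2] = 9 → [4, 0, 9, 9, 5]
append items[2]+items[0] = 9+4 = 13 → [4, 0, 9, 9, 5, 13]
reverse → [13, 5, 9, 9, 0, 4]
reverse → [4, 0, 9, 9, 5, 13]
items[0]+items[5] = 4+13 = 17

17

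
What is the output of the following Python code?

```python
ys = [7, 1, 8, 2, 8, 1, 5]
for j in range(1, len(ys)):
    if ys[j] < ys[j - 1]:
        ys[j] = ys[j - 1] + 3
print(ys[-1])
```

j=1: 1<7, ys[1] = 7+3 = 10 → [7, 10, 8, 2, 8, 1, 5]
j=2: 8<10, ys[2] = 10+3 = 13 → [7, 10, 13, 2, 8, 1, 5]
j=3: 2<13, ys[3] = 13+3 = 16 → [7, 10, 13, 16, 8, 1, 5]
j=4: 8<16, ys[4] = 16+3 = 19 → [7, 10, 13, 16, 19, 1, 5]
j=5: 1<19, ys[5] = 19+3 = 22 → [7, 10, 13, 16, 19, 22, 5]
j=6: 5<22, ys[6] = 22+3 = 25 → [7, 10, 13, 16, 19, 22, 25]

25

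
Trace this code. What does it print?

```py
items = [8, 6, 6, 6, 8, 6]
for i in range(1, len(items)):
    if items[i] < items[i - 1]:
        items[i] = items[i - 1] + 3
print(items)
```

i=1: 6<8, items[1] = 8+3 = 11 → [8, 11, 6, 6, 8, 6]
i=2: 6<11, items[2] = 11+3 = 14 → [8, 11, 14, 6, 8, 6]
i=3: 6<14, items[3] = 14+3 = 17 → [8, 11, 14, 17, 8, 6]
i=4: 8<17, items[4] = 17+3 = 20 → [8, 11, 14, 17, 20, 6]
i=5: 6<20, items[5] = 20+3 = 23 → [8, 11, 14, 17, 20, 23]

[8, 11, 14, 17, 20, 23]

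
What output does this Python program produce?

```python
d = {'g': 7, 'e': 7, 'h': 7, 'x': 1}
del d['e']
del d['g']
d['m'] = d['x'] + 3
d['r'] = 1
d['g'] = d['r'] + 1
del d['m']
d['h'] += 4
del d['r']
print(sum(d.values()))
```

14

del 'e' → {'g': 7, 'h': 7, 'x': 1}
del 'g' → {'h': 7, 'x': 1}
d['m'] = d['x']+3 = 4 → {'h': 7, 'x': 1, 'm': 4}
d['r'] = 1 → {'h': 7, 'x': 1, 'm': 4, 'r': 1}
d['g'] = d['r']+1 = 2 → {'h': 7, 'x': 1, 'm': 4, 'r': 1, 'g': 2}
del 'm' → {'h': 7, 'x': 1, 'r': 1, 'g': 2}
d['h'] = 7+4 = 11 → {'h': 11, 'x': 1, 'r': 1, 'g': 2}
del 'r' → {'h': 11, 'x': 1, 'g': 2}
sum of values = 14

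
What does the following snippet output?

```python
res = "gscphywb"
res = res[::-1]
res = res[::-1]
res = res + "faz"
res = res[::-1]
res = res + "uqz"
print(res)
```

reverse → 'bwyhpcsg'
reverse → 'gscphywb'
+ 'faz' → 'gscphywbfaz'
reverse → 'zafbwyhpcsg'
+ 'uqz' → 'zafbwyhpcsguqz'

zafbwyhpcsguqz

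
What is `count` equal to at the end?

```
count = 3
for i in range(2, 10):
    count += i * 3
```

i=2: count = 3+2*3 = 9
i=3: count = 9+3*3 = 18
i=4: count = 18+4*3 = 30
i=5: count = 30+5*3 = 45
i=6: count = 45+6*3 = 63
i=7: count = 63+7*3 = 84
i=8: count = 84+8*3 = 108
i=9: count = 108+9*3 = 135

135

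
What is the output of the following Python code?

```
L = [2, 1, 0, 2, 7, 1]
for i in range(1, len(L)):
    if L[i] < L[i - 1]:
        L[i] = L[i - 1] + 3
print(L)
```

i=1: 1<2, L[1] = 2+3 = 5 → [2, 5, 0, 2, 7, 1]
i=2: 0<5, L[2] = 5+3 = 8 → [2, 5, 8, 2, 7, 1]
i=3: 2<8, L[3] = 8+3 = 11 → [2, 5, 8, 11, 7, 1]
i=4: 7<11, L[4] = 11+3 = 14 → [2, 5, 8, 11, 14, 1]
i=5: 1<14, L[5] = 14+3 = 17 → [2, 5, 8, 11, 14, 17]

[2, 5, 8, 11, 14, 17]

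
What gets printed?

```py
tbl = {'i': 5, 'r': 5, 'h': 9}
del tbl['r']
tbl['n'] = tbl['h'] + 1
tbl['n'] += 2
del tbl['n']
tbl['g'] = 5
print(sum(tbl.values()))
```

19

del 'r' → {'i': 5, 'h': 9}
tbl['n'] = tbl['h']+1 = 10 → {'i': 5, 'h': 9, 'n': 10}
tbl['n'] = 10+2 = 12 → {'i': 5, 'h': 9, 'n': 12}
del 'n' → {'i': 5, 'h': 9}
tbl['g'] = 5 → {'i': 5, 'h': 9, 'g': 5}
sum of values = 19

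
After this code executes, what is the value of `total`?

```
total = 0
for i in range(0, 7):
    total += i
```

i=0: total = 0+0 = 0
i=1: total = 0+1 = 1
i=2: total = 1+2 = 3
i=3: total = 3+3 = 6
i=4: total = 6+4 = 10
i=5: total = 10+5 = 15
i=6: total = 15+6 = 21

21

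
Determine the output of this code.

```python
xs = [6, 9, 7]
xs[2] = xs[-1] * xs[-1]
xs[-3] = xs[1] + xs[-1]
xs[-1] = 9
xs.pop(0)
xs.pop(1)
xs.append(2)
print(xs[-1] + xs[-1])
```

4

xs[2] = xs[-1]*xs[-1] = 7*7 = 49 → [6, 9, 49]
xs[-3] = xs[1]+xs[-1] = 9+49 = 58 → [58, 9, 49]
xs[-1] = 9 → [58, 9, 9]
pop(0) removes 58 → [9, 9]
pop(1) removes 9 → [9]
append 2 → [9, 2]
xs[-1]+xs[-1] = 2+2 = 4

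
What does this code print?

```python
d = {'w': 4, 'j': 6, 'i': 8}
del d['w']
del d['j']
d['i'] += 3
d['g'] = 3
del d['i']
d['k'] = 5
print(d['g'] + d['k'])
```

8

del 'w' → {'j': 6, 'i': 8}
del 'j' → {'i': 8}
d['i'] = 8+3 = 11 → {'i': 11}
d['g'] = 3 → {'i': 11, 'g': 3}
del 'i' → {'g': 3}
d['k'] = 5 → {'g': 3, 'k': 5}
d['g']+d['k'] = 3+5 = 8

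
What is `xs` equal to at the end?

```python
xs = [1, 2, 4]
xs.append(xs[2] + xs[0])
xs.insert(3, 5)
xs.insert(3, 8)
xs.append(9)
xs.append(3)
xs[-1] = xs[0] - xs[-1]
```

[1, 2, 4, 8, 5, 5, 9, -2]

append xs[2]+xs[0] = 4+1 = 5 → [1, 2, 4, 5]
insert 5 at 3 → [1, 2, 4, 5, 5]
insert 8 at 3 → [1, 2, 4, 8, 5, 5]
append 9 → [1, 2, 4, 8, 5, 5, 9]
append 3 → [1, 2, 4, 8, 5, 5, 9, 3]
xs[-1] = xs[0]-xs[-1] = 1-3 = -2 → [1, 2, 4, 8, 5, 5, 9, -2]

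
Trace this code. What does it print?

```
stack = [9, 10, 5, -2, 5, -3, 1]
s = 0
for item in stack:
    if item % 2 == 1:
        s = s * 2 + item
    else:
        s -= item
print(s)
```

55

item=9: odd, s = 0*2+9 = 9
item=10: not odd, s = 9-10 = -1
item=5: odd, s = (-1)*2+5 = 3
item=-2: not odd, s = 3-(-2) = 5
item=5: odd, s = 5*2+5 = 15
item=-3: odd, s = 15*2+(-3) = 27
item=1: odd, s = 27*2+1 = 55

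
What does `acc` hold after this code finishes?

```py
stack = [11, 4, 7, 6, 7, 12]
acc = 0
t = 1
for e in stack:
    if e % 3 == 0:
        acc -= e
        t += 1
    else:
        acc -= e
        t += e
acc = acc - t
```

-79

e=11: not %3==0, acc = 0-11 = -11; t=12
e=4: not %3==0, acc = (-11)-4 = -15; t=16
e=7: not %3==0, acc = (-15)-7 = -22; t=23
e=6: %3==0, acc = (-22)-6 = -28; t=24
e=7: not %3==0, acc = (-28)-7 = -35; t=31
e=12: %3==0, acc = (-35)-12 = -47; t=32
acc-t = (-47)-32 = -79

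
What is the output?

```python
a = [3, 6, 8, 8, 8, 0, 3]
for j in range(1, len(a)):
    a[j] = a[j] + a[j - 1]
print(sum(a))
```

156

j=1: a[1] = 6+3 = 9 → [3, 9, 8, 8, 8, 0, 3]
j=2: a[2] = 8+9 = 17 → [3, 9, 17, 8, 8, 0, 3]
j=3: a[3] = 8+17 = 25 → [3, 9, 17, 25, 8, 0, 3]
j=4: a[4] = 8+25 = 33 → [3, 9, 17, 25, 33, 0, 3]
j=5: a[5] = 0+33 = 33 → [3, 9, 17, 25, 33, 33, 3]
j=6: a[6] = 3+33 = 36 → [3, 9, 17, 25, 33, 33, 36]
sum = 156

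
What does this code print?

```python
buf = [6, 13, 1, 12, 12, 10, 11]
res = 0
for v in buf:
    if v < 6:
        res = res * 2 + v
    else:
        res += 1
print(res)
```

v=6: not <6, res = 0+1 = 1
v=13: not <6, res = 1+1 = 2
v=1: <6, res = 2*2+1 = 5
v=12: not <6, res = 5+1 = 6
v=12: not <6, res = 6+1 = 7
v=10: not <6, res = 7+1 = 8
v=11: not <6, res = 8+1 = 9

9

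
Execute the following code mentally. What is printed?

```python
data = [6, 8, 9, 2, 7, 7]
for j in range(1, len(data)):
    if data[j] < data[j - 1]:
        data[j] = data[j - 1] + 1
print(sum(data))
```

j=1: 8>=6, unchanged → [6, 8, 9, 2, 7, 7]
j=2: 9>=8, unchanged → [6, 8, 9, 2, 7, 7]
j=3: 2<9, data[3] = 9+1 = 10 → [6, 8, 9, 10, 7, 7]
j=4: 7<10, data[4] = 10+1 = 11 → [6, 8, 9, 10, 11, 7]
j=5: 7<11, data[5] = 11+1 = 12 → [6, 8, 9, 10, 11, 12]
sum = 56

56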